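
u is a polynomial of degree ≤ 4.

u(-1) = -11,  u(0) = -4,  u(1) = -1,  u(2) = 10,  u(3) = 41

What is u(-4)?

-176

First differences: 7, 3, 11, 31. Second differences: -4, 8, 20. Third differences: 12, 12.
Level-3 differences are constant, so u has degree 3.
Fitting a degree-3 polynomial gives u(x) = 2x³ - 2x² + 3x - 4.
Then u(-4) = -176.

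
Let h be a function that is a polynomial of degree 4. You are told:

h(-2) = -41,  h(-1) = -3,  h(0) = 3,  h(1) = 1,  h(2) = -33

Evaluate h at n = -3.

-183

Write h(n) = an^4 + bn³ + cn² + dn + e; the 5 given values yield a linear system in the 5 coefficients.
Solving, h(n) = -2n^4 - 2n² + 2n + 3.
Then h(-3) = -183.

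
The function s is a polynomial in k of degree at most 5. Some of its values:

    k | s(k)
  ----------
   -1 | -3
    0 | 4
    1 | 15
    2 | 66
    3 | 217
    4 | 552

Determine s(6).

2230

First differences: 7, 11, 51, 151, 335. Second differences: 4, 40, 100, 184. Third differences: 36, 60, 84. Fourth differences: 24, 24.
Level-4 differences are constant, so s has degree 4.
Fitting a degree-4 polynomial gives s(k) = k^4 + 4k³ + k² + 5k + 4.
Then s(6) = 2230.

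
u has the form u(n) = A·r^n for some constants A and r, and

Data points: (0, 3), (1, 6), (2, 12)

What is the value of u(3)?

Consecutive ratio: 6/3 = 2, and 12/6 = 2, so r = 2.
Then A·2^0 = 3 gives A = 3, and u(n) = 3·2^n.
u(3) = 3·2^3 = 24.

24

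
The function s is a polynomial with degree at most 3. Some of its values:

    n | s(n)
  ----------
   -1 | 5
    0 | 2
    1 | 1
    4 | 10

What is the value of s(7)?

Write s(n) = an³ + bn² + cn + d; the 4 given values yield a linear system in the 4 coefficients.
Solving, the leading coefficient vanishes, and s(n) = n² - 2n + 2.
Then s(7) = 37.

37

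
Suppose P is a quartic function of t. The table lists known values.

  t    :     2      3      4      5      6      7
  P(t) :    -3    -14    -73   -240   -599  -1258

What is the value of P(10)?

-6475

First differences: -11, -59, -167, -359, -659. Second differences: -48, -108, -192, -300. Third differences: -60, -84, -108. Fourth differences: -24, -24.
Level-4 differences are constant, so P has degree 4.
Fitting a degree-4 polynomial gives P(t) = -t^4 + 4t³ - 5t² + 3t - 5.
Then P(10) = -6475.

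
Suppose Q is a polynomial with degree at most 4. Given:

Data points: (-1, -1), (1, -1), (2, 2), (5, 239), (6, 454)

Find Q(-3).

Write Q(t) = at^4 + bt³ + ct² + dt + e; the 5 given values yield a linear system in the 5 coefficients.
Solving, the leading coefficient vanishes, and Q(t) = 3t³ - 5t² - 3t + 4.
Then Q(-3) = -113.

-113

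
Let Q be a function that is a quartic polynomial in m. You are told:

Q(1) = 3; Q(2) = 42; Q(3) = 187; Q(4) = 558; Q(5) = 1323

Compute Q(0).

Write Q(m) = am^4 + bm³ + cm² + dm + e; the 5 given values yield a linear system in the 5 coefficients.
Solving, Q(m) = 2m^4 + 3m² - 2.
Then Q(0) = -2.

-2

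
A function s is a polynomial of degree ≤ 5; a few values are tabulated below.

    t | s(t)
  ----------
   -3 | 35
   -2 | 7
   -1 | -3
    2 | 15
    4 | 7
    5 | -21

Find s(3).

Write s(t) = at^5 + bt^4 + ct³ + dt² + et + p; the 6 given values yield a linear system in the 6 coefficients.
Solving, the top 2 coefficients vanish, and s(t) = -t³ + 3t² + 6t - 1.
Then s(3) = 17.

17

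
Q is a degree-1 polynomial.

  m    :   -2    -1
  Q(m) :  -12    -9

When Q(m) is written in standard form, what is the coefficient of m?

3

Write Q(m) = am + b; the 2 given values yield a linear system in the 2 coefficients.
Solving, Q(m) = 3m - 6.
The coefficient of m is 3.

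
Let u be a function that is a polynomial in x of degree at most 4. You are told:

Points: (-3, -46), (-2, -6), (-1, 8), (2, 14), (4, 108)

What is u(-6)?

-442

Write u(x) = ax^4 + bx³ + cx² + dx + e; the 5 given values yield a linear system in the 5 coefficients.
Solving, the leading coefficient vanishes, and u(x) = 2x³ - x² - 3x + 8.
Then u(-6) = -442.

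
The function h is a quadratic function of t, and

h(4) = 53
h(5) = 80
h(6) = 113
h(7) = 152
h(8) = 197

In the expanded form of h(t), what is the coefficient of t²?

3

First differences: 27, 33, 39, 45. Second differences: 6, 6, 6.
Level-2 differences are constant, so h has degree 2.
Fitting a degree-2 polynomial gives h(t) = 3t² + 5.
The coefficient of t² is 3.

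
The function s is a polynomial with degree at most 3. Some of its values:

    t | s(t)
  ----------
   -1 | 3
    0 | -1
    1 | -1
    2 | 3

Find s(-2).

11

Write s(t) = at³ + bt² + ct + d; the 4 given values yield a linear system in the 4 coefficients.
Solving, the leading coefficient vanishes, and s(t) = 2t² - 2t - 1.
Then s(-2) = 11.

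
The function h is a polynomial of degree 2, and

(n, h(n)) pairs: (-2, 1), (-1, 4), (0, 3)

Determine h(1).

-2

Write h(n) = an² + bn + c; the 3 given values yield a linear system in the 3 coefficients.
Solving, h(n) = -2n² - 3n + 3.
Then h(1) = -2.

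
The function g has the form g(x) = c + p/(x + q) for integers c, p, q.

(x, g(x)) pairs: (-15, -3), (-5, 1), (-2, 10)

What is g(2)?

-20

(g(x) − c)(x + q) = p for each data point; the three points give a linear system in c and q, then p follows.
Solving: c = -5, q = 0, p = -30, so g(x) = -5 − 30/(x + 0).
Then g(2) = -5 − 30/2 = -20.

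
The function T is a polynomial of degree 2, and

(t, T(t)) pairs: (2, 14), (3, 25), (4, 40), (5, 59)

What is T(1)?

7

First differences: 11, 15, 19. Second differences: 4, 4.
Level-2 differences are constant, so T has degree 2.
Fitting a degree-2 polynomial gives T(t) = 2t² + t + 4.
Then T(1) = 7.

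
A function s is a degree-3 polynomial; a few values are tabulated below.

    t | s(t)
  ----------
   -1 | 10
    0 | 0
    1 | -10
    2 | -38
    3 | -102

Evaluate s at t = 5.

-410

First differences: -10, -10, -28, -64. Second differences: 0, -18, -36. Third differences: -18, -18.
Level-3 differences are constant, so s has degree 3.
Fitting a degree-3 polynomial gives s(t) = -3t³ - 7t.
Then s(5) = -410.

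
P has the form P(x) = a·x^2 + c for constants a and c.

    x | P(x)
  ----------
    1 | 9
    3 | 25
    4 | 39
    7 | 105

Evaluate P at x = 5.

From P(1) = 9 and P(3) = 25: 1a + c = 9 and 9a + c = 25.
Subtracting: 8a = 16, so a = 2; then c = 9 − 2·1 = 7.
So P(x) = 2x² + 7, and P(5) = 57.

57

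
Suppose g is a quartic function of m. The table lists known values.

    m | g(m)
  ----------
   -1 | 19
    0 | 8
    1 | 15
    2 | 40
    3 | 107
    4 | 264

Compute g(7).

First differences: -11, 7, 25, 67, 157. Second differences: 18, 18, 42, 90. Third differences: 0, 24, 48. Fourth differences: 24, 24.
Level-4 differences are constant, so g has degree 4.
Fitting a degree-4 polynomial gives g(m) = m^4 - 2m³ + 8m² + 8.
Then g(7) = 2115.

2115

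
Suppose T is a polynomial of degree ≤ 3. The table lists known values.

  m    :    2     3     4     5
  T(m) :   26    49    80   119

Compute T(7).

First differences: 23, 31, 39. Second differences: 8, 8.
Level-2 differences are constant, so T has degree 2.
Fitting a degree-2 polynomial gives T(m) = 4m² + 3m + 4.
Then T(7) = 221.

221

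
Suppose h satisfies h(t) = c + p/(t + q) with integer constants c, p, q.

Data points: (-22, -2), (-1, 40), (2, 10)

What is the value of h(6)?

5

(h(t) − c)(t + q) = p for each data point; the three points give a linear system in c and q, then p follows.
Solving: c = 0, q = 2, p = 40, so h(t) = 40/(t + 2).
Then h(6) = 0 + 40/8 = 5.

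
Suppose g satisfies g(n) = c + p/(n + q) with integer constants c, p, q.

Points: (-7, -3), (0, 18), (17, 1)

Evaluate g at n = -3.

-9

(g(n) − c)(n + q) = p for each data point; the three points give a linear system in c and q, then p follows.
Solving: c = 0, q = 1, p = 18, so g(n) = 18/(n + 1).
Then g(-3) = 0 + 18/(-2) = -9.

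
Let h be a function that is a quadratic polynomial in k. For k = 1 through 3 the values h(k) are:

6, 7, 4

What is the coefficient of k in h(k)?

Write h(k) = ak² + bk + c; the 3 given values yield a linear system in the 3 coefficients.
Solving, h(k) = -2k² + 7k + 1.
The coefficient of k is 7.

7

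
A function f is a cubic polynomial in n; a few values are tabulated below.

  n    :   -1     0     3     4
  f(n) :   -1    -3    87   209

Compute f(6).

699

Write f(n) = an³ + bn² + cn + d; the 4 given values yield a linear system in the 4 coefficients.
Solving, f(n) = 3n³ + 2n² - 3n - 3.
Then f(6) = 699.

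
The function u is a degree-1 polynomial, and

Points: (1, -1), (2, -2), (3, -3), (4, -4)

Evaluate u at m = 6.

Write u(m) = am + b; the 4 given values yield a linear system in the 2 coefficients.
Solving, u(m) = -m.
Then u(6) = -6.

-6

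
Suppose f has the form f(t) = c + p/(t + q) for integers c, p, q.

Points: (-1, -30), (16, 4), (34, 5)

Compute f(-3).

42

(f(t) − c)(t + q) = p for each data point; the three points give a linear system in c and q, then p follows.
Solving: c = 6, q = 2, p = -36, so f(t) = 6 − 36/(t + 2).
Then f(-3) = 6 − 36/(-1) = 42.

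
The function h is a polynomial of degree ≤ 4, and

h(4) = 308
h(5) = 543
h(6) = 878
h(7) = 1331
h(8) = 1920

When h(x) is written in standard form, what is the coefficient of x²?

First differences: 235, 335, 453, 589. Second differences: 100, 118, 136. Third differences: 18, 18.
Level-3 differences are constant, so h has degree 3.
Fitting a degree-3 polynomial gives h(x) = 3x³ + 5x² + 7x + 8.
The coefficient of x² is 5.

5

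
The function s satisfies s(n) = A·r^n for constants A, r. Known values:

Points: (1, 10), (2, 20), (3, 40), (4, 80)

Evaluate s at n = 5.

Consecutive ratio: 20/10 = 2, and 40/20 = 2, so r = 2.
Then A·2^1 = 10 gives A = 5, and s(n) = 5·2^n.
s(5) = 5·2^5 = 160.

160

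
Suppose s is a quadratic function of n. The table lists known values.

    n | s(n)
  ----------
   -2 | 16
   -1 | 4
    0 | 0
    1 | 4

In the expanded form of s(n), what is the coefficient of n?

First differences: -12, -4, 4. Second differences: 8, 8.
Level-2 differences are constant, so s has degree 2.
Fitting a degree-2 polynomial gives s(n) = 4n².
The coefficient of n is 0.

0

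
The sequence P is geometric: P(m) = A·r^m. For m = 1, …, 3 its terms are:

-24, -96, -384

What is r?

Consecutive ratio: -96/(-24) = 4, and -384/(-96) = 4, so r = 4.
Then A·4^1 = -24 gives A = -6, and P(m) = -6·4^m.

4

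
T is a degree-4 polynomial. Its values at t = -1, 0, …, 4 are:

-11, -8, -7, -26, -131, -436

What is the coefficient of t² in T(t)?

1

First differences: 3, 1, -19, -105, -305. Second differences: -2, -20, -86, -200. Third differences: -18, -66, -114. Fourth differences: -48, -48.
Level-4 differences are constant, so T has degree 4.
Fitting a degree-4 polynomial gives T(t) = -2t^4 + t³ + t² + t - 8.
The coefficient of t² is 1.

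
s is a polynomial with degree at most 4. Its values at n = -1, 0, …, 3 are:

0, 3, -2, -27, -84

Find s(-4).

First differences: 3, -5, -25, -57. Second differences: -8, -20, -32. Third differences: -12, -12.
Level-3 differences are constant, so s has degree 3.
Fitting a degree-3 polynomial gives s(n) = -2n³ - 4n² + n + 3.
Then s(-4) = 63.

63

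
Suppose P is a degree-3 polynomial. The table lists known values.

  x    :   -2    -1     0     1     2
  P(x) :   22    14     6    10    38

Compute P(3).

102

Write P(x) = ax³ + bx² + cx + d; the 5 given values yield a linear system in the 4 coefficients.
Solving, P(x) = 2x³ + 6x² - 4x + 6.
Then P(3) = 102.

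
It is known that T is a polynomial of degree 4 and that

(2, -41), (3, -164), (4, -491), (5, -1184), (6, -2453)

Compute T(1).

Write T(m) = am^4 + bm³ + cm² + dm + e; the 5 given values yield a linear system in the 5 coefficients.
Solving, T(m) = -2m^4 + m³ - m² - 7m + 1.
Then T(1) = -8.

-8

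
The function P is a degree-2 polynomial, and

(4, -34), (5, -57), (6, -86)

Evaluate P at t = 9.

Write P(t) = at² + bt + c; the 3 given values yield a linear system in the 3 coefficients.
Solving, P(t) = -3t² + 4t - 2.
Then P(9) = -209.

-209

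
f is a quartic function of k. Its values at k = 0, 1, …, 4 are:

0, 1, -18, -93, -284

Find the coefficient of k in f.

Write f(k) = ak^4 + bk³ + ck² + dk + e; the 5 given values yield a linear system in the 5 coefficients.
Solving, f(k) = -k^4 - 3k² + 5k.
The coefficient of k is 5.

5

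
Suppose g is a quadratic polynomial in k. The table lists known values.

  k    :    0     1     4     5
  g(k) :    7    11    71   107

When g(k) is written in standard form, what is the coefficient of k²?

4

Write g(k) = ak² + bk + c; the 4 given values yield a linear system in the 3 coefficients.
Solving, g(k) = 4k² + 7.
The coefficient of k² is 4.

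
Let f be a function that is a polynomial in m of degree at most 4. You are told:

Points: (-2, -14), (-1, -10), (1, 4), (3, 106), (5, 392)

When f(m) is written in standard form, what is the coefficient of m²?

5

Write f(m) = am^4 + bm³ + cm² + dm + e; the 5 given values yield a linear system in the 5 coefficients.
Solving, the leading coefficient vanishes, and f(m) = 2m³ + 5m² + 5m - 8.
The coefficient of m² is 5.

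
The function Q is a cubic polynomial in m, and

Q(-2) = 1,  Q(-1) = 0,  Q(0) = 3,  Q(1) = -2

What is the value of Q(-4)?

63

Write Q(m) = am³ + bm² + cm + d; the 4 given values yield a linear system in the 4 coefficients.
Solving, Q(m) = -2m³ - 4m² + m + 3.
Then Q(-4) = 63.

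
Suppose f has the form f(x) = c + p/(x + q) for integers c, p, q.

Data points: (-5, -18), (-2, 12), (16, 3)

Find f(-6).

(f(x) − c)(x + q) = p for each data point; the three points give a linear system in c and q, then p follows.
Solving: c = 2, q = 4, p = 20, so f(x) = 2 + 20/(x + 4).
Then f(-6) = 2 + 20/(-2) = -8.

-8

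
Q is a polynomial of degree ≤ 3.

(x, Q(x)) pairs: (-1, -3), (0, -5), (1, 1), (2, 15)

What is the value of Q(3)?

Write Q(x) = ax³ + bx² + cx + d; the 4 given values yield a linear system in the 4 coefficients.
Solving, the leading coefficient vanishes, and Q(x) = 4x² + 2x - 5.
Then Q(3) = 37.

37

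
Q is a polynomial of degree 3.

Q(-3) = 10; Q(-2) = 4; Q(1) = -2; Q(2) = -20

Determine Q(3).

Write Q(k) = ak³ + bk² + ck + d; the 4 given values yield a linear system in the 4 coefficients.
Solving, Q(k) = -k³ - 3k² - 2k + 4.
Then Q(3) = -56.

-56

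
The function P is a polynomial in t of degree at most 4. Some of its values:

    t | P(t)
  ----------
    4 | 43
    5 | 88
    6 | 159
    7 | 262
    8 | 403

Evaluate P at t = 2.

7

First differences: 45, 71, 103, 141. Second differences: 26, 32, 38. Third differences: 6, 6.
Level-3 differences are constant, so P has degree 3.
Fitting a degree-3 polynomial gives P(t) = t³ - 2t² + 2t + 3.
Then P(2) = 7.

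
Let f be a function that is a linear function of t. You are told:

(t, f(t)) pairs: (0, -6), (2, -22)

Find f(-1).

Write f(t) = at + b; the 2 given values yield a linear system in the 2 coefficients.
Solving, f(t) = -8t - 6.
Then f(-1) = 2.

2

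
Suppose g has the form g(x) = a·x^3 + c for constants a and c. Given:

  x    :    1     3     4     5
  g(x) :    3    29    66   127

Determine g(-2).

From g(1) = 3 and g(3) = 29: 1a + c = 3 and 27a + c = 29.
Subtracting: 26a = 26, so a = 1; then c = 3 − 1·1 = 2.
So g(x) = 1x³ + 2, and g(-2) = -6.

-6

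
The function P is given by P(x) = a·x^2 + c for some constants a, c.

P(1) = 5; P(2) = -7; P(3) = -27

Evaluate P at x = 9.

-315

From P(1) = 5 and P(2) = -7: 1a + c = 5 and 4a + c = -7.
Subtracting: 3a = -12, so a = -4; then c = 5 − (-4)·1 = 9.
So P(x) = -4x² + 9, and P(9) = -315.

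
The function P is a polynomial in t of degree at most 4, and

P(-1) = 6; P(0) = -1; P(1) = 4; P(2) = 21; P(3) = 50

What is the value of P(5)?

144

First differences: -7, 5, 17, 29. Second differences: 12, 12, 12.
Level-2 differences are constant, so P has degree 2.
Fitting a degree-2 polynomial gives P(t) = 6t² - t - 1.
Then P(5) = 144.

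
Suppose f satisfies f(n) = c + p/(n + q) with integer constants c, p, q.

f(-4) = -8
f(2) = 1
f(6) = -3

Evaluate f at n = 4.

(f(n) − c)(n + q) = p for each data point; the three points give a linear system in c and q, then p follows.
Solving: c = -5, q = 0, p = 12, so f(n) = -5 + 12/(n + 0).
Then f(4) = -5 + 12/4 = -2.

-2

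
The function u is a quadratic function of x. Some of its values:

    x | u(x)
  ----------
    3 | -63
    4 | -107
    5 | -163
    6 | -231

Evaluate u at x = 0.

First differences: -44, -56, -68. Second differences: -12, -12.
Level-2 differences are constant, so u has degree 2.
Fitting a degree-2 polynomial gives u(x) = -6x² - 2x - 3.
Then u(0) = -3.

-3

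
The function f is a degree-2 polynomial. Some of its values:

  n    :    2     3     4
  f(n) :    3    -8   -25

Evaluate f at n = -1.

0

Write f(n) = an² + bn + c; the 3 given values yield a linear system in the 3 coefficients.
Solving, f(n) = -3n² + 4n + 7.
Then f(-1) = 0.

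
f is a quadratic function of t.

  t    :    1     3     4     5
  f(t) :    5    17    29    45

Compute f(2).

Write f(t) = at² + bt + c; the 4 given values yield a linear system in the 3 coefficients.
Solving, f(t) = 2t² - 2t + 5.
Then f(2) = 9.

9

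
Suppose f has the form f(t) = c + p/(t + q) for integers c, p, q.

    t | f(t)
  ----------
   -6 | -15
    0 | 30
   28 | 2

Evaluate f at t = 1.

(f(t) − c)(t + q) = p for each data point; the three points give a linear system in c and q, then p follows.
Solving: c = 0, q = 2, p = 60, so f(t) = 60/(t + 2).
Then f(1) = 0 + 60/3 = 20.

20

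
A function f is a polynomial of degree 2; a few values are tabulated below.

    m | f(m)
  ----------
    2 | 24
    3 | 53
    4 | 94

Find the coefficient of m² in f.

6

Write f(m) = am² + bm + c; the 3 given values yield a linear system in the 3 coefficients.
Solving, f(m) = 6m² - m + 2.
The coefficient of m² is 6.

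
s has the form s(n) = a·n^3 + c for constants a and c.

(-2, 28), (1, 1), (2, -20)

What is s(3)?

From s(-2) = 28 and s(1) = 1: -8a + c = 28 and 1a + c = 1.
Subtracting: 9a = -27, so a = -3; then c = 28 − (-3)·(-8) = 4.
So s(n) = -3n³ + 4, and s(3) = -77.

-77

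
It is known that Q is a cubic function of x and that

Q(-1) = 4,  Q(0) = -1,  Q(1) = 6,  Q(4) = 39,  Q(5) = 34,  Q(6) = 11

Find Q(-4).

Write Q(x) = ax³ + bx² + cx + d; the 6 given values yield a linear system in the 4 coefficients.
Solving, Q(x) = -x³ + 6x² + 2x - 1.
Then Q(-4) = 151.

151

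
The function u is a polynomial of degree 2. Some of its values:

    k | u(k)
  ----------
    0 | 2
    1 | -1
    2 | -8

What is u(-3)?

-13

Write u(k) = ak² + bk + c; the 3 given values yield a linear system in the 3 coefficients.
Solving, u(k) = -2k² - k + 2.
Then u(-3) = -13.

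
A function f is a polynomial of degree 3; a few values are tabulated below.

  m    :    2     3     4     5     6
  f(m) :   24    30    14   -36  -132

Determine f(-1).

-6

First differences: 6, -16, -50, -96. Second differences: -22, -34, -46. Third differences: -12, -12.
Level-3 differences are constant, so f has degree 3.
Fitting a degree-3 polynomial gives f(m) = -2m³ + 7m² + 9m - 6.
Then f(-1) = -6.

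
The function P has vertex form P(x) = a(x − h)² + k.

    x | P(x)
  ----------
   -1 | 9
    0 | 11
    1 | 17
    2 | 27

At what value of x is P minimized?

-1

First differences 2, 6, 10; second difference 4 = 2a, so a = 2.
Expanding, the x-coefficient is −2ah = -4h; matching it to the data gives h = -1, and then k = 9.
So P(x) = 2(x + 1)² + 9.
Hence h = -1.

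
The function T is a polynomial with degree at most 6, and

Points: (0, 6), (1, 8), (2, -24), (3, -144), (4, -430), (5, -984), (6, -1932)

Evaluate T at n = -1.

Write T(n) = an^6 + bn^5 + cn^4 + dn³ + en² + pn + q; the 7 given values yield a linear system in the 7 coefficients.
Solving, the top 2 coefficients vanish, and T(n) = -n^4 - 3n³ - n² + 7n + 6.
Then T(-1) = 0.

0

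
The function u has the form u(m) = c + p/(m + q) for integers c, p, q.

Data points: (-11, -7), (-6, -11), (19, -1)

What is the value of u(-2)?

(u(m) − c)(m + q) = p for each data point; the three points give a linear system in c and q, then p follows.
Solving: c = -3, q = 1, p = 40, so u(m) = -3 + 40/(m + 1).
Then u(-2) = -3 + 40/(-1) = -43.

-43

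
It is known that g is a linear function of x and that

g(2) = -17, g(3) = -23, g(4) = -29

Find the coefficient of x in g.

First differences: -6, -6.
Level-1 differences are constant, so g has degree 1.
Fitting a degree-1 polynomial gives g(x) = -6x - 5.
The coefficient of x is -6.

-6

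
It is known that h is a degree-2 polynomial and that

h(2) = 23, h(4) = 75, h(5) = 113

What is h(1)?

Write h(m) = am² + bm + c; the 3 given values yield a linear system in the 3 coefficients.
Solving, h(m) = 4m² + 2m + 3.
Then h(1) = 9.

9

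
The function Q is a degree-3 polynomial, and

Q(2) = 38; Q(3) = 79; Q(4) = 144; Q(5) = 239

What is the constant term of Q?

Write Q(t) = at³ + bt² + ct + d; the 4 given values yield a linear system in the 4 coefficients.
Solving, Q(t) = t³ + 3t² + 7t + 4.
The constant term is Q(0) = 4.

4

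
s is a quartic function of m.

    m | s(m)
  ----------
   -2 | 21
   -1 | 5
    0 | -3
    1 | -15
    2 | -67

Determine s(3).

Write s(m) = am^4 + bm³ + cm² + dm + e; the 5 given values yield a linear system in the 5 coefficients.
Solving, s(m) = -m^4 - 4m³ - m² - 6m - 3.
Then s(3) = -219.

-219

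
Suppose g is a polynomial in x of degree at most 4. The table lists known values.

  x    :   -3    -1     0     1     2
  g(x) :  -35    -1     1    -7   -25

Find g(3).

-53

Write g(x) = ax^4 + bx³ + cx² + dx + e; the 5 given values yield a linear system in the 5 coefficients.
Solving, the top 2 coefficients vanish, and g(x) = -5x² - 3x + 1.
Then g(3) = -53.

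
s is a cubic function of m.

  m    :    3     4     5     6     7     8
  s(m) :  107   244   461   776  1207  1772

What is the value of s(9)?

2489

First differences: 137, 217, 315, 431, 565. Second differences: 80, 98, 116, 134. Third differences: 18, 18, 18.
Level-3 differences are constant, so s has degree 3.
Extending the table by one column gives the next first difference 717, so s(9) = 1772 + 717 = 2489.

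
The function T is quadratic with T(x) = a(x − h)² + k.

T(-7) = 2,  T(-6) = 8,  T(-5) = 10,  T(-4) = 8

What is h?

First differences 6, 2, -2; second difference -4 = 2a, so a = -2.
Expanding, the x-coefficient is −2ah = 4h; matching it to the data gives h = -5, and then k = 10.
So T(x) = -2(x + 5)² + 10.
Hence h = -5.

-5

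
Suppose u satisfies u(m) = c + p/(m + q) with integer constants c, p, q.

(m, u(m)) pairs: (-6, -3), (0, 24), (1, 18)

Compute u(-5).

-6

(u(m) − c)(m + q) = p for each data point; the three points give a linear system in c and q, then p follows.
Solving: c = 6, q = 2, p = 36, so u(m) = 6 + 36/(m + 2).
Then u(-5) = 6 + 36/(-3) = -6.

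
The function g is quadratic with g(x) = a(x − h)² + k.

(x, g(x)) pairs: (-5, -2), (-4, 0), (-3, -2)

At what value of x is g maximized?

-4

First differences 2, -2; second difference -4 = 2a, so a = -2.
Expanding, the x-coefficient is −2ah = 4h; matching it to the data gives h = -4, and then k = 0.
So g(x) = -2(x + 4)² + 0.
Hence h = -4.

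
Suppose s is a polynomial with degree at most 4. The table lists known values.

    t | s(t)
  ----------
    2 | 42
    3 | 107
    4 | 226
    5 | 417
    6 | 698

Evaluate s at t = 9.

First differences: 65, 119, 191, 281. Second differences: 54, 72, 90. Third differences: 18, 18.
Level-3 differences are constant, so s has degree 3.
Fitting a degree-3 polynomial gives s(t) = 3t³ + 8t + 2.
Then s(9) = 2261.

2261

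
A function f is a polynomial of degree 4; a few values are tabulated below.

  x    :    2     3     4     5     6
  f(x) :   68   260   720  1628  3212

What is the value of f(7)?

5748

Write f(x) = ax^4 + bx³ + cx² + dx + e; the 5 given values yield a linear system in the 5 coefficients.
Solving, f(x) = 2x^4 + 2x³ + 6x² - 6x + 8.
Then f(7) = 5748.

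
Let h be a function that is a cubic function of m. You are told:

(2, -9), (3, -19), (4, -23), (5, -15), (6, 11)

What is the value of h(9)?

Write h(m) = am³ + bm² + cm + d; the 5 given values yield a linear system in the 4 coefficients.
Solving, h(m) = m³ - 6m² + m + 5.
Then h(9) = 257.

257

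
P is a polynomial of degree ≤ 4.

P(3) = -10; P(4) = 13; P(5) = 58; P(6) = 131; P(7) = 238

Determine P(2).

First differences: 23, 45, 73, 107. Second differences: 22, 28, 34. Third differences: 6, 6.
Level-3 differences are constant, so P has degree 3.
Fitting a degree-3 polynomial gives P(t) = t³ - t² - 7t - 7.
Then P(2) = -17.

-17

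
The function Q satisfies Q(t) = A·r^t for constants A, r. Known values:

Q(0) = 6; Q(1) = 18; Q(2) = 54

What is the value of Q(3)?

162

Consecutive ratio: 18/6 = 3, and 54/18 = 3, so r = 3.
Then A·3^0 = 6 gives A = 6, and Q(t) = 6·3^t.
Q(3) = 6·3^3 = 162.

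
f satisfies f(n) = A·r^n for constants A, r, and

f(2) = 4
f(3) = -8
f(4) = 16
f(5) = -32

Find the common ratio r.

Consecutive ratio: -8/4 = -2, and 16/(-8) = -2, so r = -2.
Then A·(-2)^2 = 4 gives A = 1, and f(n) = 1·(-2)^n.

-2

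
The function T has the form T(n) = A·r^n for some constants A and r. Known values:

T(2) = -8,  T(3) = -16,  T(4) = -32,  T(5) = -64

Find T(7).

Consecutive ratio: -16/(-8) = 2, and -32/(-16) = 2, so r = 2.
Then A·2^2 = -8 gives A = -2, and T(n) = -2·2^n.
T(7) = -2·2^7 = -256.

-256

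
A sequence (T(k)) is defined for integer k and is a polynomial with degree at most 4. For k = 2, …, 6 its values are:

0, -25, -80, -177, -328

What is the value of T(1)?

7

First differences: -25, -55, -97, -151. Second differences: -30, -42, -54. Third differences: -12, -12.
Level-3 differences are constant, so T has degree 3.
Fitting a degree-3 polynomial gives T(k) = -2k³ + 3k² - 2k + 8.
Then T(1) = 7.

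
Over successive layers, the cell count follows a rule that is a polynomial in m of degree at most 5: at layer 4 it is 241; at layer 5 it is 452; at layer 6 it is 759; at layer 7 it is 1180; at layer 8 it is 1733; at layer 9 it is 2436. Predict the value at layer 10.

3307

Write the value at m as g(m).
First differences: 211, 307, 421, 553, 703. Second differences: 96, 114, 132, 150. Third differences: 18, 18, 18.
Level-3 differences are constant, so g has degree 3.
Fitting a degree-3 polynomial gives g(m) = 3m³ + 3m² + m - 3.
Then g(10) = 3307.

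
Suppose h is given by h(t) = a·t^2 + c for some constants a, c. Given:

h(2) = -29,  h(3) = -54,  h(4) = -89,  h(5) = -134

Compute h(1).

-14

From h(2) = -29 and h(3) = -54: 4a + c = -29 and 9a + c = -54.
Subtracting: 5a = -25, so a = -5; then c = -29 − (-5)·4 = -9.
So h(t) = -5t² − 9, and h(1) = -14.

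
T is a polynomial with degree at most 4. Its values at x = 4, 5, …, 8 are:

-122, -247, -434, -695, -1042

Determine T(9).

Write T(x) = ax^4 + bx³ + cx² + dx + e; the 5 given values yield a linear system in the 5 coefficients.
Solving, the leading coefficient vanishes, and T(x) = -2x³ - x² + 6x - 2.
Then T(9) = -1487.

-1487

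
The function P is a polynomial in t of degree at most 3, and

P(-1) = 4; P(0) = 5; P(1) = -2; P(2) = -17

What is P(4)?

-71

First differences: 1, -7, -15. Second differences: -8, -8.
Level-2 differences are constant, so P has degree 2.
Fitting a degree-2 polynomial gives P(t) = -4t² - 3t + 5.
Then P(4) = -71.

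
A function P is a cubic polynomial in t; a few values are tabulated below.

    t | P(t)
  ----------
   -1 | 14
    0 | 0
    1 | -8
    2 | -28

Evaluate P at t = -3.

132

Write P(t) = at³ + bt² + ct + d; the 4 given values yield a linear system in the 4 coefficients.
Solving, P(t) = -3t³ + 3t² - 8t.
Then P(-3) = 132.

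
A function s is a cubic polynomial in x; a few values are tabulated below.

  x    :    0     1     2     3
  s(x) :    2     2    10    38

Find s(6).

362

Write s(x) = ax³ + bx² + cx + d; the 4 given values yield a linear system in the 4 coefficients.
Solving, s(x) = 2x³ - 2x² + 2.
Then s(6) = 362.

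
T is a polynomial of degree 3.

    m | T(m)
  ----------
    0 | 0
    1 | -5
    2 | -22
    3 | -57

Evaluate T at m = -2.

Write T(m) = am³ + bm² + cm + d; the 4 given values yield a linear system in the 4 coefficients.
Solving, T(m) = -m³ - 3m² - m.
Then T(-2) = -2.

-2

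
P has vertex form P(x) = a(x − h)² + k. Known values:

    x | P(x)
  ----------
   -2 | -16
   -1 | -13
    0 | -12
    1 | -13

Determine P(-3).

-21

First differences 3, 1, -1; second difference -2 = 2a, so a = -1.
Expanding, the x-coefficient is −2ah = 2h; matching it to the data gives h = 0, and then k = -12.
So P(x) = -1(x + 0)² − 12.
P(-3) = -1·(-3)² − 12 = -21.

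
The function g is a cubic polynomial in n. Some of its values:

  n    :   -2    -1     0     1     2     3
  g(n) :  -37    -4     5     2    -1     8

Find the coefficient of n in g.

First differences: 33, 9, -3, -3, 9. Second differences: -24, -12, 0, 12. Third differences: 12, 12, 12.
Level-3 differences are constant, so g has degree 3.
Fitting a degree-3 polynomial gives g(n) = 2n³ - 6n² + n + 5.
The coefficient of n is 1.

1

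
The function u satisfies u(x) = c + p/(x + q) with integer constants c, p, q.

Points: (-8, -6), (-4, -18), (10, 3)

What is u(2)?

9

(u(x) − c)(x + q) = p for each data point; the three points give a linear system in c and q, then p follows.
Solving: c = 0, q = 2, p = 36, so u(x) = 36/(x + 2).
Then u(2) = 0 + 36/4 = 9.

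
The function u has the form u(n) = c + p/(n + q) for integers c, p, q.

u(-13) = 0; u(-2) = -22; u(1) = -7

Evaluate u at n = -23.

(u(n) − c)(n + q) = p for each data point; the three points give a linear system in c and q, then p follows.
Solving: c = -2, q = 3, p = -20, so u(n) = -2 − 20/(n + 3).
Then u(-23) = -2 − 20/(-20) = -1.

-1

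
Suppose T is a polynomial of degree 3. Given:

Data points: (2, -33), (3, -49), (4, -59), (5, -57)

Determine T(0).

Write T(n) = an³ + bn² + cn + d; the 4 given values yield a linear system in the 4 coefficients.
Solving, T(n) = n³ - 6n² - 5n - 7.
Then T(0) = -7.

-7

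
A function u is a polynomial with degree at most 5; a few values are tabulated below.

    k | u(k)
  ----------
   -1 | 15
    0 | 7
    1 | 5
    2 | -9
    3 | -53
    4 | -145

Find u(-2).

First differences: -8, -2, -14, -44, -92. Second differences: 6, -12, -30, -48. Third differences: -18, -18, -18.
Level-3 differences are constant, so u has degree 3.
Fitting a degree-3 polynomial gives u(k) = -3k³ + 3k² - 2k + 7.
Then u(-2) = 47.

47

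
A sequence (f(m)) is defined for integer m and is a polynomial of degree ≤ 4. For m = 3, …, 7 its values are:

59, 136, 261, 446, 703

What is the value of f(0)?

-4

Write f(m) = am^4 + bm³ + cm² + dm + e; the 5 given values yield a linear system in the 5 coefficients.
Solving, the leading coefficient vanishes, and f(m) = 2m³ + 3m - 4.
Then f(0) = -4.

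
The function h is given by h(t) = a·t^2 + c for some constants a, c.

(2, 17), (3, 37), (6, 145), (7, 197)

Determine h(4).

65

From h(2) = 17 and h(3) = 37: 4a + c = 17 and 9a + c = 37.
Subtracting: 5a = 20, so a = 4; then c = 17 − 4·4 = 1.
So h(t) = 4t² + 1, and h(4) = 65.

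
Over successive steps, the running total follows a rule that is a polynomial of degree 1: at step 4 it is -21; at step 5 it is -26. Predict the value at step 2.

Write the value at x as s(x).
Write s(x) = ax + b; the 2 given values yield a linear system in the 2 coefficients.
Solving, s(x) = -5x - 1.
Then s(2) = -11.

-11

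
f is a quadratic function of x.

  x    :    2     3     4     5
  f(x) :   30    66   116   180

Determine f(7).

350

First differences: 36, 50, 64. Second differences: 14, 14.
Level-2 differences are constant, so f has degree 2.
Fitting a degree-2 polynomial gives f(x) = 7x² + x.
Then f(7) = 350.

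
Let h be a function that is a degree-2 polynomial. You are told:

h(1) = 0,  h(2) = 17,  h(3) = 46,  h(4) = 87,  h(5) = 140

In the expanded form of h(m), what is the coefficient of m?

Write h(m) = am² + bm + c; the 5 given values yield a linear system in the 3 coefficients.
Solving, h(m) = 6m² - m - 5.
The coefficient of m is -1.

-1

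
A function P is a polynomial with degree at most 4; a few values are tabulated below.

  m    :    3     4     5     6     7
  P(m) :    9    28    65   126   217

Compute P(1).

First differences: 19, 37, 61, 91. Second differences: 18, 24, 30. Third differences: 6, 6.
Level-3 differences are constant, so P has degree 3.
Fitting a degree-3 polynomial gives P(m) = m³ - 3m² + 3m.
Then P(1) = 1.

1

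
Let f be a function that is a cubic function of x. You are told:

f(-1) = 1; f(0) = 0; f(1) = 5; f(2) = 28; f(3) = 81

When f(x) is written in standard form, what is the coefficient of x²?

3

First differences: -1, 5, 23, 53. Second differences: 6, 18, 30. Third differences: 12, 12.
Level-3 differences are constant, so f has degree 3.
Fitting a degree-3 polynomial gives f(x) = 2x³ + 3x².
The coefficient of x² is 3.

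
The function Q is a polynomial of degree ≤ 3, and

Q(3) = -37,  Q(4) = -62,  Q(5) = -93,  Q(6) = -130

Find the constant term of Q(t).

First differences: -25, -31, -37. Second differences: -6, -6.
Level-2 differences are constant, so Q has degree 2.
Fitting a degree-2 polynomial gives Q(t) = -3t² - 4t + 2.
The constant term is Q(0) = 2.

2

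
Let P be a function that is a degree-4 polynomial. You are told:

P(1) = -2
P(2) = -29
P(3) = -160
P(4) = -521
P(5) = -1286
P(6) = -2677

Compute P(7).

First differences: -27, -131, -361, -765, -1391. Second differences: -104, -230, -404, -626. Third differences: -126, -174, -222. Fourth differences: -48, -48.
Level-4 differences are constant, so P has degree 4.
Fitting a degree-4 polynomial gives P(t) = -2t^4 - t³ + 4t² - 2t - 1.
Then P(7) = -4964.

-4964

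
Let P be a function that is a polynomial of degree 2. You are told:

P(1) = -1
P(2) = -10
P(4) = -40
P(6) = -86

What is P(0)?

4

Write P(t) = at² + bt + c; the 4 given values yield a linear system in the 3 coefficients.
Solving, P(t) = -2t² - 3t + 4.
Then P(0) = 4.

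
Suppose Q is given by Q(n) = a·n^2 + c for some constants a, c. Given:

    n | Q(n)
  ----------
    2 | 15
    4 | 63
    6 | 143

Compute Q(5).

From Q(2) = 15 and Q(4) = 63: 4a + c = 15 and 16a + c = 63.
Subtracting: 12a = 48, so a = 4; then c = 15 − 4·4 = -1.
So Q(n) = 4n² − 1, and Q(5) = 99.

99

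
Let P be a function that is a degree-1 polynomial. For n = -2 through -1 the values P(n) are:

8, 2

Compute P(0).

Write P(n) = an + b; the 2 given values yield a linear system in the 2 coefficients.
Solving, P(n) = -6n - 4.
Then P(0) = -4.

-4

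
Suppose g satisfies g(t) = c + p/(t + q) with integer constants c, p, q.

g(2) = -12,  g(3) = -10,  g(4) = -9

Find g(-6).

-4

(g(t) − c)(t + q) = p for each data point; the three points give a linear system in c and q, then p follows.
Solving: c = -6, q = 0, p = -12, so g(t) = -6 − 12/(t + 0).
Then g(-6) = -6 − 12/(-6) = -4.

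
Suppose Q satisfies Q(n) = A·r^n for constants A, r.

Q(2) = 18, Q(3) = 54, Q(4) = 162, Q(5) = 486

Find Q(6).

Consecutive ratio: 54/18 = 3, and 162/54 = 3, so r = 3.
Then A·3^2 = 18 gives A = 2, and Q(n) = 2·3^n.
Q(6) = 2·3^6 = 1458.

1458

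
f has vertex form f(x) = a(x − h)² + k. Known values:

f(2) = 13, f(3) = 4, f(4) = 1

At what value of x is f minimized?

4

First differences -9, -3; second difference 6 = 2a, so a = 3.
Expanding, the x-coefficient is −2ah = -6h; matching it to the data gives h = 4, and then k = 1.
So f(x) = 3(x − 4)² + 1.
Hence h = 4.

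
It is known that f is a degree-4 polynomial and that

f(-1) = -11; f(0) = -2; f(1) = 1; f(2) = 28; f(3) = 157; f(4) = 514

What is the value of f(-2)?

-8

First differences: 9, 3, 27, 129, 357. Second differences: -6, 24, 102, 228. Third differences: 30, 78, 126. Fourth differences: 48, 48.
Level-4 differences are constant, so f has degree 4.
Fitting a degree-4 polynomial gives f(t) = 2t^4 + t³ - 5t² + 5t - 2.
Then f(-2) = -8.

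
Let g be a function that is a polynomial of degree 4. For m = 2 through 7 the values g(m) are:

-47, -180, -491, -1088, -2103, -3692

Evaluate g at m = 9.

First differences: -133, -311, -597, -1015, -1589. Second differences: -178, -286, -418, -574. Third differences: -108, -132, -156. Fourth differences: -24, -24.
Level-4 differences are constant, so g has degree 4.
Fitting a degree-4 polynomial gives g(m) = -m^4 - 4m³ + 2m² - 2m - 3.
Then g(9) = -9336.

-9336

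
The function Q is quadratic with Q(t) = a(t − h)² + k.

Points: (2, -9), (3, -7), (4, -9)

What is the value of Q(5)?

-15

First differences 2, -2; second difference -4 = 2a, so a = -2.
Expanding, the t-coefficient is −2ah = 4h; matching it to the data gives h = 3, and then k = -7.
So Q(t) = -2(t − 3)² − 7.
Q(5) = -2·2² − 7 = -15.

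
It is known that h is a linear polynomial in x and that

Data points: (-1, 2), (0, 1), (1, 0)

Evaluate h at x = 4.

-3

First differences: -1, -1.
Level-1 differences are constant, so h has degree 1.
Fitting a degree-1 polynomial gives h(x) = -x + 1.
Then h(4) = -3.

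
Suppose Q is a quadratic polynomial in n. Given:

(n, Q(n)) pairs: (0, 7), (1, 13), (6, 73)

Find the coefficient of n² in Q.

1

Write Q(n) = an² + bn + c; the 3 given values yield a linear system in the 3 coefficients.
Solving, Q(n) = n² + 5n + 7.
The coefficient of n² is 1.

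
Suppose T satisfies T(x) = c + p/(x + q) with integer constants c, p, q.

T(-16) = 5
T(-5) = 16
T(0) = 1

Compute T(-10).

6

(T(x) − c)(x + q) = p for each data point; the three points give a linear system in c and q, then p follows.
Solving: c = 4, q = 4, p = -12, so T(x) = 4 − 12/(x + 4).
Then T(-10) = 4 − 12/(-6) = 6.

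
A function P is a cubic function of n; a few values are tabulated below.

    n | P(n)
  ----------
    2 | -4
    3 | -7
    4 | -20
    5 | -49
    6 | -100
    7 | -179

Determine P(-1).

5

First differences: -3, -13, -29, -51, -79. Second differences: -10, -16, -22, -28. Third differences: -6, -6, -6.
Level-3 differences are constant, so P has degree 3.
Fitting a degree-3 polynomial gives P(n) = -n³ + 4n² - 4n - 4.
Then P(-1) = 5.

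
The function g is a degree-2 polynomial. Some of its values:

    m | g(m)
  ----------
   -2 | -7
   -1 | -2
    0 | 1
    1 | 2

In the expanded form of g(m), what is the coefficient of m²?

-1

First differences: 5, 3, 1. Second differences: -2, -2.
Level-2 differences are constant, so g has degree 2.
Fitting a degree-2 polynomial gives g(m) = -m² + 2m + 1.
The coefficient of m² is -1.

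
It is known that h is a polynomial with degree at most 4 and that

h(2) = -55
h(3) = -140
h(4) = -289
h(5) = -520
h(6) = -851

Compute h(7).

First differences: -85, -149, -231, -331. Second differences: -64, -82, -100. Third differences: -18, -18.
Level-3 differences are constant, so h has degree 3.
Fitting a degree-3 polynomial gives h(m) = -3m³ - 5m² - 3m - 5.
Then h(7) = -1300.

-1300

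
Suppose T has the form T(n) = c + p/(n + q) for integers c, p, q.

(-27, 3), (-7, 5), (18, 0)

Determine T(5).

(T(n) − c)(n + q) = p for each data point; the three points give a linear system in c and q, then p follows.
Solving: c = 2, q = -3, p = -30, so T(n) = 2 − 30/(n − 3).
Then T(5) = 2 − 30/2 = -13.

-13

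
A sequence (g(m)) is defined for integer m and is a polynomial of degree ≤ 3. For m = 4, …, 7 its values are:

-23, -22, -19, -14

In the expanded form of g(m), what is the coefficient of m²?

First differences: 1, 3, 5. Second differences: 2, 2.
Level-2 differences are constant, so g has degree 2.
Fitting a degree-2 polynomial gives g(m) = m² - 8m - 7.
The coefficient of m² is 1.

1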